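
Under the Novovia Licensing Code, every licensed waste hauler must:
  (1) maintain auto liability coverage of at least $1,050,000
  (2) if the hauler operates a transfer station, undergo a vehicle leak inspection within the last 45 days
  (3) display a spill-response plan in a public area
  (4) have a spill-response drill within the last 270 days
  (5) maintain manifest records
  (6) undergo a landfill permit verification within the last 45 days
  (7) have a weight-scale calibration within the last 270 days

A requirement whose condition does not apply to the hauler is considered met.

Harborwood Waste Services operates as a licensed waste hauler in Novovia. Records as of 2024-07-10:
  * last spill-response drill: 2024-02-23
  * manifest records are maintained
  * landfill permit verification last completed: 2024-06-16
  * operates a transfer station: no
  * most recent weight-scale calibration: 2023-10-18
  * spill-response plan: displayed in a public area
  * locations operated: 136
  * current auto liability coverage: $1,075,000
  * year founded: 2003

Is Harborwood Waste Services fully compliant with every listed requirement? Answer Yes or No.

1. auto liability coverage $1,075,000 ≥ $1,050,000 → met
2. condition 'operates a transfer station' does not hold → requirement n/a → met
3. spill-response plan present → met
4. spill-response drill 138 days ago vs limit 270 → met
5. manifest records present → met
6. landfill permit verification 24 days ago vs limit 45 → met
7. weight-scale calibration 266 days ago vs limit 270 → met
All met.

Yes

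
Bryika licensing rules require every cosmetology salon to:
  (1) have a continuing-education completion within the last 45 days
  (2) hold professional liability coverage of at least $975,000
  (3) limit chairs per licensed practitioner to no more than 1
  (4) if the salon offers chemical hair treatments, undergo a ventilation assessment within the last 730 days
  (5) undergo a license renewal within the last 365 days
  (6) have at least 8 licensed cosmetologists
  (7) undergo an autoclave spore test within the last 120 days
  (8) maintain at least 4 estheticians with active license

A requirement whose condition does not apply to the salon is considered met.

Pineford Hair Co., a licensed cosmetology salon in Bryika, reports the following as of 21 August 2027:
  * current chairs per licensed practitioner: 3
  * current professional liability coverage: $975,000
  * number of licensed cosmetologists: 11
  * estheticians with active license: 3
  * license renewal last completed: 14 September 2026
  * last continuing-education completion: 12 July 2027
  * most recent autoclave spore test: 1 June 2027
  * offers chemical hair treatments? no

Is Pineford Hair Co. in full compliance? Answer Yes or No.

No

1. continuing-education completion 40 days ago vs limit 45 → met
2. professional liability coverage $975,000 ≥ $975,000 → met
3. chairs per licensed practitioner 3 > 1 → not met
4. condition 'offers chemical hair treatments' does not hold → requirement n/a → met
5. license renewal 341 days ago vs limit 365 → met
6. licensed cosmetologists 11 ≥ 8 → met
7. autoclave spore test 81 days ago vs limit 120 → met
8. estheticians with active license 3 < 4 → not met
Not met: 3, 8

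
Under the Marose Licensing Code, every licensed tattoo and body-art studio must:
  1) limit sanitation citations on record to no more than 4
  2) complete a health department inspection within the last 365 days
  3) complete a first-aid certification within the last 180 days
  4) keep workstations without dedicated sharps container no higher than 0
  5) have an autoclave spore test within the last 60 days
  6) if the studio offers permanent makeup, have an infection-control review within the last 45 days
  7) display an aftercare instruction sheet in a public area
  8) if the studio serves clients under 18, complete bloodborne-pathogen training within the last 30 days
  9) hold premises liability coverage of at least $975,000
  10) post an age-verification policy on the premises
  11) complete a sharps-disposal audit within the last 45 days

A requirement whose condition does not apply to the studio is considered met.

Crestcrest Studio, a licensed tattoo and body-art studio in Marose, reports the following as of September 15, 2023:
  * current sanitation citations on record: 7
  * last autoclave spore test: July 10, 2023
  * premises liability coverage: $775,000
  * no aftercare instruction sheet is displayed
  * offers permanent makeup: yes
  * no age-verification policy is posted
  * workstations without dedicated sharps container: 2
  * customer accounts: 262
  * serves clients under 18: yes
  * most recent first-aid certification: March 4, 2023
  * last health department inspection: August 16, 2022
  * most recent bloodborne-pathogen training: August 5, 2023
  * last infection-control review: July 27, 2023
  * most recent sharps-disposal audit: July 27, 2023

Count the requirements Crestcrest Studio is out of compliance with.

11

1. sanitation citations on record 7 > 4 → not met
2. health department inspection 395 days ago vs limit 365 → not met
3. first-aid certification 195 days ago vs limit 180 → not met
4. workstations without dedicated sharps container 2 > 0 → not met
5. autoclave spore test 67 days ago vs limit 60 → not met
6. condition 'offers permanent makeup' holds; infection-control review 50 days ago vs limit 45 → not met
7. aftercare instruction sheet absent → not met
8. condition 'serves clients under 18' holds; bloodborne-pathogen training 41 days ago vs limit 30 → not met
9. premises liability coverage $775,000 < $975,000 → not met
10. age-verification policy absent → not met
11. sharps-disposal audit 50 days ago vs limit 45 → not met
Not met: 11 of 11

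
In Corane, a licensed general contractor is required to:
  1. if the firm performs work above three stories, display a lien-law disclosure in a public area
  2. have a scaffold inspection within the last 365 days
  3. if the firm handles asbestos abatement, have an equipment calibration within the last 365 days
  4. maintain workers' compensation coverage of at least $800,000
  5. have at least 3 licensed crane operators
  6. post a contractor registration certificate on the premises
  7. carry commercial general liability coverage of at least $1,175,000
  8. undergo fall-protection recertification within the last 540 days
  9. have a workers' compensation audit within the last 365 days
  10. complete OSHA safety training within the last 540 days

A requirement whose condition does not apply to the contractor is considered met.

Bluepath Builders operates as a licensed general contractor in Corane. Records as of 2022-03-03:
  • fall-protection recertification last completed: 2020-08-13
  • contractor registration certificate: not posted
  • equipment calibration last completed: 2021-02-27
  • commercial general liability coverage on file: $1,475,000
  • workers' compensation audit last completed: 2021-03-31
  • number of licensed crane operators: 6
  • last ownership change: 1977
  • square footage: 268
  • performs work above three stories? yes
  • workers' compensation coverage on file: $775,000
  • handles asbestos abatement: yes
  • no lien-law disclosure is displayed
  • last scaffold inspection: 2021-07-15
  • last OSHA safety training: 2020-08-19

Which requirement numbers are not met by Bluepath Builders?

1, 3, 4, 6, 8, 10

1. condition 'performs work above three stories' holds; lien-law disclosure absent → not met
2. scaffold inspection 231 days ago vs limit 365 → met
3. condition 'handles asbestos abatement' holds; equipment calibration 369 days ago vs limit 365 → not met
4. workers' compensation coverage $775,000 < $800,000 → not met
5. licensed crane operators 6 ≥ 3 → met
6. contractor registration certificate absent → not met
7. commercial general liability coverage $1,475,000 ≥ $1,175,000 → met
8. fall-protection recertification 567 days ago vs limit 540 → not met
9. workers' compensation audit 337 days ago vs limit 365 → met
10. OSHA safety training 561 days ago vs limit 540 → not met
Not met: 1, 3, 4, 6, 8, 10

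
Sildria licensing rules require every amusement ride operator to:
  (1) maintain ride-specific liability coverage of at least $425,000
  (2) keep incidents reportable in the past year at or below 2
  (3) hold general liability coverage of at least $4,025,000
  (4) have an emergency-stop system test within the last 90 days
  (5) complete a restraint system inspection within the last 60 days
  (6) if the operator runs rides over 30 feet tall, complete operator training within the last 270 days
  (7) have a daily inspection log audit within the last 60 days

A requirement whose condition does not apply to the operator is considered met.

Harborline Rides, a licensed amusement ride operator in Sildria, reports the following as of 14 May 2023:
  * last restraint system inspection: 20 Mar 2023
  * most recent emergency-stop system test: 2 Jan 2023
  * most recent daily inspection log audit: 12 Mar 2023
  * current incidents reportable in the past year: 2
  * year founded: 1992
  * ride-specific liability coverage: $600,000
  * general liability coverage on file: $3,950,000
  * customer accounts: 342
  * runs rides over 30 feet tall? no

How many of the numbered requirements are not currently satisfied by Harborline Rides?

3

1. ride-specific liability coverage $600,000 ≥ $425,000 → met
2. incidents reportable in the past year 2 ≤ 2 → met
3. general liability coverage $3,950,000 < $4,025,000 → not met
4. emergency-stop system test 132 days ago vs limit 90 → not met
5. restraint system inspection 55 days ago vs limit 60 → met
6. condition 'runs rides over 30 feet tall' does not hold → requirement n/a → met
7. daily inspection log audit 63 days ago vs limit 60 → not met
Not met: 3 of 7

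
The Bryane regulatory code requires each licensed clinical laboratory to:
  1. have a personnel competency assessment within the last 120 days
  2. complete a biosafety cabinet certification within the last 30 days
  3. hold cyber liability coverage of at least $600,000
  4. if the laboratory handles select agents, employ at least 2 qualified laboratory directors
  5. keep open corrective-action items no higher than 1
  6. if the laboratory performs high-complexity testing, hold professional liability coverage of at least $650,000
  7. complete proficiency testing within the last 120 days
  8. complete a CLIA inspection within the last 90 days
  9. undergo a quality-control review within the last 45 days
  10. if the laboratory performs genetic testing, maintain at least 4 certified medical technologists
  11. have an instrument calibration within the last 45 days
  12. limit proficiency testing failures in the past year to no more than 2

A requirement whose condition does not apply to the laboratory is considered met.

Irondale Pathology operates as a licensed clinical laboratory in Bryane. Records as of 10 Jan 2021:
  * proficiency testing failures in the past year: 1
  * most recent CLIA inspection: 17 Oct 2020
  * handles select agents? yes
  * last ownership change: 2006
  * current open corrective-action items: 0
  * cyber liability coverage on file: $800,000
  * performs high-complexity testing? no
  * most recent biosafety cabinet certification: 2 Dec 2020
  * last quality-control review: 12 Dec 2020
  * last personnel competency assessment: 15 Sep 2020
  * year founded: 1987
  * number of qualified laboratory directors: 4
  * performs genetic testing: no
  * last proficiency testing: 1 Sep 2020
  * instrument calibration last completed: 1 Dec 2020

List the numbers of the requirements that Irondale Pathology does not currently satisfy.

1. personnel competency assessment 117 days ago vs limit 120 → met
2. biosafety cabinet certification 39 days ago vs limit 30 → not met
3. cyber liability coverage $800,000 ≥ $600,000 → met
4. condition 'handles select agents' holds; qualified laboratory directors 4 ≥ 2 → met
5. open corrective-action items 0 ≤ 1 → met
6. condition 'performs high-complexity testing' does not hold → requirement n/a → met
7. proficiency testing 131 days ago vs limit 120 → not met
8. CLIA inspection 85 days ago vs limit 90 → met
9. quality-control review 29 days ago vs limit 45 → met
10. condition 'performs genetic testing' does not hold → requirement n/a → met
11. instrument calibration 40 days ago vs limit 45 → met
12. proficiency testing failures in the past year 1 ≤ 2 → met
Not met: 2, 7

2, 7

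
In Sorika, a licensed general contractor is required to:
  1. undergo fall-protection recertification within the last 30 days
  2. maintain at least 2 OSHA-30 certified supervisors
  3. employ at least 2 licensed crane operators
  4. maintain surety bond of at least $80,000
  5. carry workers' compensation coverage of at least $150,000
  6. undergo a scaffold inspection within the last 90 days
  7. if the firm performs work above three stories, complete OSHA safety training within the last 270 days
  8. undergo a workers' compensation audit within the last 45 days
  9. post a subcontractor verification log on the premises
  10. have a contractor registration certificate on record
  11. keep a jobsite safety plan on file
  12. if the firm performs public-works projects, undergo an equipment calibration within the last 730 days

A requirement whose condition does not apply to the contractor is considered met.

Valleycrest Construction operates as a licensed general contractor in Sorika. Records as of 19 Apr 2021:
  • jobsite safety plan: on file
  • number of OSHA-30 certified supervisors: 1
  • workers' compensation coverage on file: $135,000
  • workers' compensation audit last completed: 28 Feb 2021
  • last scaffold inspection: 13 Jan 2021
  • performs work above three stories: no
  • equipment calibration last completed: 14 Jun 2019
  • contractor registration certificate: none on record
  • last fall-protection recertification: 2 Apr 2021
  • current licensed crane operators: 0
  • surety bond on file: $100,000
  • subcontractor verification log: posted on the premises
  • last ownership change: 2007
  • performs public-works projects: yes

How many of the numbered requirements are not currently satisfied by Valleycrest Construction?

1. fall-protection recertification 17 days ago vs limit 30 → met
2. OSHA-30 certified supervisors 1 < 2 → not met
3. licensed crane operators 0 < 2 → not met
4. surety bond $100,000 ≥ $80,000 → met
5. workers' compensation coverage $135,000 < $150,000 → not met
6. scaffold inspection 96 days ago vs limit 90 → not met
7. condition 'performs work above three stories' does not hold → requirement n/a → met
8. workers' compensation audit 50 days ago vs limit 45 → not met
9. subcontractor verification log present → met
10. contractor registration certificate absent → not met
11. jobsite safety plan present → met
12. condition 'performs public-works projects' holds; equipment calibration 675 days ago vs limit 730 → met
Not met: 6 of 12

6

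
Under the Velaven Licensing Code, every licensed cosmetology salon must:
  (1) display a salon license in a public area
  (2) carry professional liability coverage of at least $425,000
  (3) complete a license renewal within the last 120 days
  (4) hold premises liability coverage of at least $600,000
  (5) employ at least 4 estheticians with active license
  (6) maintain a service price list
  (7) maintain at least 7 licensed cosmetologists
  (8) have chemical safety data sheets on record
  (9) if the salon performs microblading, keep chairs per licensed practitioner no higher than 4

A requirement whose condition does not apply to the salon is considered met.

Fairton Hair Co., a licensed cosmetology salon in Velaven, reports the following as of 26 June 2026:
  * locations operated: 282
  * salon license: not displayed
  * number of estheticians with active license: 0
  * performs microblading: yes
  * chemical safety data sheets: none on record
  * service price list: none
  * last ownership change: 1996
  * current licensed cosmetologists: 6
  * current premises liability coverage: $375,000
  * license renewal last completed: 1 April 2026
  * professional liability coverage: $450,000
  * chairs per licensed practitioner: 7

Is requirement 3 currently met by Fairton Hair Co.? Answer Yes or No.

Yes

3. license renewal 86 days ago vs limit 120 → met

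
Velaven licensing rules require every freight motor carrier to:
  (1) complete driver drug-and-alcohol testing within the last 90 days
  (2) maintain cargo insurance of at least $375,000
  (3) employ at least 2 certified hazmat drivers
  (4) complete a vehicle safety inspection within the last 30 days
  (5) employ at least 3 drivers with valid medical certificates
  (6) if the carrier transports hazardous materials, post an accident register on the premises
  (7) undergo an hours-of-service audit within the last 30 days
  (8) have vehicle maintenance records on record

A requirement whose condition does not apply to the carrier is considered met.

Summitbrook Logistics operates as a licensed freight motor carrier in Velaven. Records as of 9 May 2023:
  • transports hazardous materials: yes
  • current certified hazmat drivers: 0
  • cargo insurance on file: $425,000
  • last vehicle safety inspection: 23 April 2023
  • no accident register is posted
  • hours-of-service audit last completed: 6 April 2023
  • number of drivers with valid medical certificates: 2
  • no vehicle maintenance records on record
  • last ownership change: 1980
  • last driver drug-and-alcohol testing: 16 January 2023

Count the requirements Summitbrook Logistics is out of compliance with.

6

1. driver drug-and-alcohol testing 113 days ago vs limit 90 → not met
2. cargo insurance $425,000 ≥ $375,000 → met
3. certified hazmat drivers 0 < 2 → not met
4. vehicle safety inspection 16 days ago vs limit 30 → met
5. drivers with valid medical certificates 2 < 3 → not met
6. condition 'transports hazardous materials' holds; accident register absent → not met
7. hours-of-service audit 33 days ago vs limit 30 → not met
8. vehicle maintenance records absent → not met
Not met: 6 of 8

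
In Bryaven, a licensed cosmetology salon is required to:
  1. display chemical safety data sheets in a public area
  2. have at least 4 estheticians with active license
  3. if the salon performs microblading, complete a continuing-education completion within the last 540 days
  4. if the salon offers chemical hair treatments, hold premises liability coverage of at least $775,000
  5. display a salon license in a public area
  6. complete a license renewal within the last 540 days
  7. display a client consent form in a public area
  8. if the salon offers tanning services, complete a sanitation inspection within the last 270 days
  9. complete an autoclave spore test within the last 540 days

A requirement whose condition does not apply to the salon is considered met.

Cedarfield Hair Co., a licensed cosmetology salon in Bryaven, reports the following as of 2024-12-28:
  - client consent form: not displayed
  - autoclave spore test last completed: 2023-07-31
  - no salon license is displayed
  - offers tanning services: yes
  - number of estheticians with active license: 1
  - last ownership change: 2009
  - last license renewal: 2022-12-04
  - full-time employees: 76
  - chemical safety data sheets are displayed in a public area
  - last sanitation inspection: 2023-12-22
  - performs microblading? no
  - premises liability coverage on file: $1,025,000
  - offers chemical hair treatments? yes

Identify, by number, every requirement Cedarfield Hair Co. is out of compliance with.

2, 5, 6, 7, 8

1. chemical safety data sheets present → met
2. estheticians with active license 1 < 4 → not met
3. condition 'performs microblading' does not hold → requirement n/a → met
4. condition 'offers chemical hair treatments' holds; premises liability coverage $1,025,000 ≥ $775,000 → met
5. salon license absent → not met
6. license renewal 755 days ago vs limit 540 → not met
7. client consent form absent → not met
8. condition 'offers tanning services' holds; sanitation inspection 372 days ago vs limit 270 → not met
9. autoclave spore test 516 days ago vs limit 540 → met
Not met: 2, 5, 6, 7, 8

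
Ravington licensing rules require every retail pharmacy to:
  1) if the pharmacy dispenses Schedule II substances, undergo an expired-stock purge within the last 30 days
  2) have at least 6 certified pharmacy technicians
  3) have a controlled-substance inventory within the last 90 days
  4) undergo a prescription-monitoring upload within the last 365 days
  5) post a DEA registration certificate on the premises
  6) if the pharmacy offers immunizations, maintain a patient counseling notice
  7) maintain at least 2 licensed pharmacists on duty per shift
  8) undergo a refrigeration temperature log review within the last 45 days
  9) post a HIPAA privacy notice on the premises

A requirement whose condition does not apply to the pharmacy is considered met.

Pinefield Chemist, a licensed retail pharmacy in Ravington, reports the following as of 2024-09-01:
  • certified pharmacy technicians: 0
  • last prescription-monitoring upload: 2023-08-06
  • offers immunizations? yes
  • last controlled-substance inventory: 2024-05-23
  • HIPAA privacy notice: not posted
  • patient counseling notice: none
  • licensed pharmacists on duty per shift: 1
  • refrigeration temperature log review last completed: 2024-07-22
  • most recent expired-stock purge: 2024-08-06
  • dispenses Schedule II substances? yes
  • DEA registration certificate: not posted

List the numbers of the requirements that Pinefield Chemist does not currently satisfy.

2, 3, 4, 5, 6, 7, 9

1. condition 'dispenses Schedule II substances' holds; expired-stock purge 26 days ago vs limit 30 → met
2. certified pharmacy technicians 0 < 6 → not met
3. controlled-substance inventory 101 days ago vs limit 90 → not met
4. prescription-monitoring upload 392 days ago vs limit 365 → not met
5. DEA registration certificate absent → not met
6. condition 'offers immunizations' holds; patient counseling notice absent → not met
7. licensed pharmacists on duty per shift 1 < 2 → not met
8. refrigeration temperature log review 41 days ago vs limit 45 → met
9. HIPAA privacy notice absent → not met
Not met: 2, 3, 4, 5, 6, 7, 9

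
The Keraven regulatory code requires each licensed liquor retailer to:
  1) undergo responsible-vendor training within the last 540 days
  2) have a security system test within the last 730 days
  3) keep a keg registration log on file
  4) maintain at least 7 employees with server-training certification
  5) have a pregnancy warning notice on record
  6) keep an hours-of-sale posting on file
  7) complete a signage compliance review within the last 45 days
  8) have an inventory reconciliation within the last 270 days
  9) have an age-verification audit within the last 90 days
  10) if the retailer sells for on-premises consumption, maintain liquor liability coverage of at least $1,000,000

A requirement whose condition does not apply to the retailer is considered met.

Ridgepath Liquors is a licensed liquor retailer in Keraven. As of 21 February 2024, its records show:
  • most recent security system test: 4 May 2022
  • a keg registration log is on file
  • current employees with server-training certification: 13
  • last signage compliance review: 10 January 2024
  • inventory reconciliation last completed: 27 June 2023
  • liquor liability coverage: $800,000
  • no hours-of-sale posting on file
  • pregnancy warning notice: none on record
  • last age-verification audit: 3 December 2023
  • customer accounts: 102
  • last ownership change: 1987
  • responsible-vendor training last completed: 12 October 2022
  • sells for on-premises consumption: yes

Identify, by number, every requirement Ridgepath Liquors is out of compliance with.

1. responsible-vendor training 497 days ago vs limit 540 → met
2. security system test 658 days ago vs limit 730 → met
3. keg registration log present → met
4. employees with server-training certification 13 ≥ 7 → met
5. pregnancy warning notice absent → not met
6. hours-of-sale posting absent → not met
7. signage compliance review 42 days ago vs limit 45 → met
8. inventory reconciliation 239 days ago vs limit 270 → met
9. age-verification audit 80 days ago vs limit 90 → met
10. condition 'sells for on-premises consumption' holds; liquor liability coverage $800,000 < $1,000,000 → not met
Not met: 5, 6, 10

5, 6, 10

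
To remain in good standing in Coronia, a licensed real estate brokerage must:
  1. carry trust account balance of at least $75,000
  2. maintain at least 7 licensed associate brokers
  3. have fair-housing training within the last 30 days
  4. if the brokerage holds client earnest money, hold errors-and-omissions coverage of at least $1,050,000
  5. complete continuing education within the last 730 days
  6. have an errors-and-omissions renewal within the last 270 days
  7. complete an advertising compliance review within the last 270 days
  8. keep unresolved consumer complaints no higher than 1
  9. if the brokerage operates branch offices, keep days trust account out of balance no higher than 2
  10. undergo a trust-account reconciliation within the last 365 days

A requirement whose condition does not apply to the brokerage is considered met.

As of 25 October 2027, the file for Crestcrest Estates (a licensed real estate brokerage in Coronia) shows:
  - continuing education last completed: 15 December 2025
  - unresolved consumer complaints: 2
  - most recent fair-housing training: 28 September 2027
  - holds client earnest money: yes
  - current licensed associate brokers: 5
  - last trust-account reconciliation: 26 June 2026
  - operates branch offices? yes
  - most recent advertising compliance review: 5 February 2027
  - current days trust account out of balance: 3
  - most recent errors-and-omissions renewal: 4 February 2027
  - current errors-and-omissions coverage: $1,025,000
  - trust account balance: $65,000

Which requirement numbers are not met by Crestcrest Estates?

1, 2, 4, 8, 9, 10

1. trust account balance $65,000 < $75,000 → not met
2. licensed associate brokers 5 < 7 → not met
3. fair-housing training 27 days ago vs limit 30 → met
4. condition 'holds client earnest money' holds; errors-and-omissions coverage $1,025,000 < $1,050,000 → not met
5. continuing education 679 days ago vs limit 730 → met
6. errors-and-omissions renewal 263 days ago vs limit 270 → met
7. advertising compliance review 262 days ago vs limit 270 → met
8. unresolved consumer complaints 2 > 1 → not met
9. condition 'operates branch offices' holds; days trust account out of balance 3 > 2 → not met
10. trust-account reconciliation 486 days ago vs limit 365 → not met
Not met: 1, 2, 4, 8, 9, 10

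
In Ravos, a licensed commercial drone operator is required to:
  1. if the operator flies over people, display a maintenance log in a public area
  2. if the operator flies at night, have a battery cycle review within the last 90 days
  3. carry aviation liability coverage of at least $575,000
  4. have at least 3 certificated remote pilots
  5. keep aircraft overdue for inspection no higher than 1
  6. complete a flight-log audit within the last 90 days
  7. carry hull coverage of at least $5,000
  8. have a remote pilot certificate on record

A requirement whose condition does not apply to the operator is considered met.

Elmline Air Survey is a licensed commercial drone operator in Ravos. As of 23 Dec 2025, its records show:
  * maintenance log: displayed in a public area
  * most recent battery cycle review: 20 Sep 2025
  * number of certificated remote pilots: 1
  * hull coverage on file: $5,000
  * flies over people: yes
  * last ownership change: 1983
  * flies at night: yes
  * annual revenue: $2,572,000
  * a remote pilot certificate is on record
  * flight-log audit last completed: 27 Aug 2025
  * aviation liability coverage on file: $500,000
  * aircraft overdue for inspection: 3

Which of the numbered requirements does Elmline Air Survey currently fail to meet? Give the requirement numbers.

2, 3, 4, 5, 6

1. condition 'flies over people' holds; maintenance log present → met
2. condition 'flies at night' holds; battery cycle review 94 days ago vs limit 90 → not met
3. aviation liability coverage $500,000 < $575,000 → not met
4. certificated remote pilots 1 < 3 → not met
5. aircraft overdue for inspection 3 > 1 → not met
6. flight-log audit 118 days ago vs limit 90 → not met
7. hull coverage $5,000 ≥ $5,000 → met
8. remote pilot certificate present → met
Not met: 2, 3, 4, 5, 6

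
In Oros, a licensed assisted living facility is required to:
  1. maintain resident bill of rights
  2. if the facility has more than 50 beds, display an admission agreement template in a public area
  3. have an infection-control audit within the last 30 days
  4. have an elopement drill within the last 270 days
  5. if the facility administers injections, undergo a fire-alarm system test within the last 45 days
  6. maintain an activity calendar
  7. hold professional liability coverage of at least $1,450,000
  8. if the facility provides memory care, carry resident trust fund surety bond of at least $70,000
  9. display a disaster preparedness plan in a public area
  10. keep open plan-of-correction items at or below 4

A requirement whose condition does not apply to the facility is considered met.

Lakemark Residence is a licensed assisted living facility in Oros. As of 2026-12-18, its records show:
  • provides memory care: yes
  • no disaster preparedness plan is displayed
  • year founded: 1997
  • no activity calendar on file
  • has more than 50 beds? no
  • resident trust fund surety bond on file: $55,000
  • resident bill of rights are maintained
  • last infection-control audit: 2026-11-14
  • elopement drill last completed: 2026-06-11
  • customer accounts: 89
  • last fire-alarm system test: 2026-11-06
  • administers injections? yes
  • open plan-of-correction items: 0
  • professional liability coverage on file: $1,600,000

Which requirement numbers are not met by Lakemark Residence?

1. resident bill of rights present → met
2. condition 'has more than 50 beds' does not hold → requirement n/a → met
3. infection-control audit 34 days ago vs limit 30 → not met
4. elopement drill 190 days ago vs limit 270 → met
5. condition 'administers injections' holds; fire-alarm system test 42 days ago vs limit 45 → met
6. activity calendar absent → not met
7. professional liability coverage $1,600,000 ≥ $1,450,000 → met
8. condition 'provides memory care' holds; resident trust fund surety bond $55,000 < $70,000 → not met
9. disaster preparedness plan absent → not met
10. open plan-of-correction items 0 ≤ 4 → met
Not met: 3, 6, 8, 9

3, 6, 8, 9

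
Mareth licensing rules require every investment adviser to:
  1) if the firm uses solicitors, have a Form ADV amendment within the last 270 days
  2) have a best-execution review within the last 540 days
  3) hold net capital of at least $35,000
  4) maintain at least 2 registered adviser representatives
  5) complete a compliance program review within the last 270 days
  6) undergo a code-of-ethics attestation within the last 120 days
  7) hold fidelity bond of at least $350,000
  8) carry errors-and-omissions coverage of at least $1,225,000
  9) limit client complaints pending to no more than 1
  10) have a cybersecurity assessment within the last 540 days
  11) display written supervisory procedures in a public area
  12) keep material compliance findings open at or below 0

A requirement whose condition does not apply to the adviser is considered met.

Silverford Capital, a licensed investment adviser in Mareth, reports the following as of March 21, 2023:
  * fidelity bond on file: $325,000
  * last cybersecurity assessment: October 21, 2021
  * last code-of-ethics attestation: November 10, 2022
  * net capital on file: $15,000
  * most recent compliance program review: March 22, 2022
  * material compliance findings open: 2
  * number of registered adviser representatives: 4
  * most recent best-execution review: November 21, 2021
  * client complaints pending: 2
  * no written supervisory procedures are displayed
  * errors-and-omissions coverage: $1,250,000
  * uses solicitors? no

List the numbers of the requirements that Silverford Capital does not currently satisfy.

1. condition 'uses solicitors' does not hold → requirement n/a → met
2. best-execution review 485 days ago vs limit 540 → met
3. net capital $15,000 < $35,000 → not met
4. registered adviser representatives 4 ≥ 2 → met
5. compliance program review 364 days ago vs limit 270 → not met
6. code-of-ethics attestation 131 days ago vs limit 120 → not met
7. fidelity bond $325,000 < $350,000 → not met
8. errors-and-omissions coverage $1,250,000 ≥ $1,225,000 → met
9. client complaints pending 2 > 1 → not met
10. cybersecurity assessment 516 days ago vs limit 540 → met
11. written supervisory procedures absent → not met
12. material compliance findings open 2 > 0 → not met
Not met: 3, 5, 6, 7, 9, 11, 12

3, 5, 6, 7, 9, 11, 12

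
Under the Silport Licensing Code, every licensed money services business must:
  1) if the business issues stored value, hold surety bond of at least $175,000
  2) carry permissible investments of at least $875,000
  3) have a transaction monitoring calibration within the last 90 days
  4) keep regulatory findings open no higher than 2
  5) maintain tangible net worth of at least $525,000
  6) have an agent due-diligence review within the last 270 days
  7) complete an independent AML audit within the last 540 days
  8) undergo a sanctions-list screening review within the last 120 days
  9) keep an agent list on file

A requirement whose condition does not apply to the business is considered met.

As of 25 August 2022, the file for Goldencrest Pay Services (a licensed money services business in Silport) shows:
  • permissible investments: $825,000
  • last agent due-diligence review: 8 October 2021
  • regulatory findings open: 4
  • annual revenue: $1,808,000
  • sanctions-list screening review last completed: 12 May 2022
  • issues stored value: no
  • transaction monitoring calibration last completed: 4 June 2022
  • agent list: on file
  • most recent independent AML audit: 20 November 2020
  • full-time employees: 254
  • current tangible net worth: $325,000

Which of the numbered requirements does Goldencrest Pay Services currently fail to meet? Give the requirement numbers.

2, 4, 5, 6, 7

1. condition 'issues stored value' does not hold → requirement n/a → met
2. permissible investments $825,000 < $875,000 → not met
3. transaction monitoring calibration 82 days ago vs limit 90 → met
4. regulatory findings open 4 > 2 → not met
5. tangible net worth $325,000 < $525,000 → not met
6. agent due-diligence review 321 days ago vs limit 270 → not met
7. independent AML audit 643 days ago vs limit 540 → not met
8. sanctions-list screening review 105 days ago vs limit 120 → met
9. agent list present → met
Not met: 2, 4, 5, 6, 7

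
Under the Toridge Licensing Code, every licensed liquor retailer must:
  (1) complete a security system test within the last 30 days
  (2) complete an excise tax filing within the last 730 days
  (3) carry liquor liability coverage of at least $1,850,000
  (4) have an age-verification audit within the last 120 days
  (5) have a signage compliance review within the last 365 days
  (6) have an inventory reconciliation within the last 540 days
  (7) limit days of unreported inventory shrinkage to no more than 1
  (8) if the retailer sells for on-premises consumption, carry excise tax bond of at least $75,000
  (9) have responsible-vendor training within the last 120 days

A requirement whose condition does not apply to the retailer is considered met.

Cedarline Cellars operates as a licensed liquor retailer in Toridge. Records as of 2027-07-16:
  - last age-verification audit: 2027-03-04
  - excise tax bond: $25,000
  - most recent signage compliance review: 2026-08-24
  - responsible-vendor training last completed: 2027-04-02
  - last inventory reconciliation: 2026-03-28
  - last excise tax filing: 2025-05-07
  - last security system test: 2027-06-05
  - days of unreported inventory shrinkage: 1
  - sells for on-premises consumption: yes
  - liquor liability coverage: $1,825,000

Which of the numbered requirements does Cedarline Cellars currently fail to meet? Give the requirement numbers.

1, 2, 3, 4, 8

1. security system test 41 days ago vs limit 30 → not met
2. excise tax filing 800 days ago vs limit 730 → not met
3. liquor liability coverage $1,825,000 < $1,850,000 → not met
4. age-verification audit 134 days ago vs limit 120 → not met
5. signage compliance review 326 days ago vs limit 365 → met
6. inventory reconciliation 475 days ago vs limit 540 → met
7. days of unreported inventory shrinkage 1 ≤ 1 → met
8. condition 'sells for on-premises consumption' holds; excise tax bond $25,000 < $75,000 → not met
9. responsible-vendor training 105 days ago vs limit 120 → met
Not met: 1, 2, 3, 4, 8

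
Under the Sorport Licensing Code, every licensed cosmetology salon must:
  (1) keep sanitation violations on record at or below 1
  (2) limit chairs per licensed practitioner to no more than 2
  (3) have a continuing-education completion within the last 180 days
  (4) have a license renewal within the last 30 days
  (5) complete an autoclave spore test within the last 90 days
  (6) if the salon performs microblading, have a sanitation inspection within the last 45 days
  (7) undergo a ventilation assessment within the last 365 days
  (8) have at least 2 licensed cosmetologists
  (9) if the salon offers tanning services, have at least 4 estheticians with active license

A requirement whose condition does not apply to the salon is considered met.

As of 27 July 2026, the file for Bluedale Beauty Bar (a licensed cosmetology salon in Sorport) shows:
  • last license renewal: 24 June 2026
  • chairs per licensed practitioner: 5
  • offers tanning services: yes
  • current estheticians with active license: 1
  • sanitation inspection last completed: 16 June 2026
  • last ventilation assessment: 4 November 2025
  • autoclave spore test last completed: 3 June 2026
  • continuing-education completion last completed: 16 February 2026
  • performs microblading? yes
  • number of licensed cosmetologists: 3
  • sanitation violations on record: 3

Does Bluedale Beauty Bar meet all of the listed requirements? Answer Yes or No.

1. sanitation violations on record 3 > 1 → not met
2. chairs per licensed practitioner 5 > 2 → not met
3. continuing-education completion 161 days ago vs limit 180 → met
4. license renewal 33 days ago vs limit 30 → not met
5. autoclave spore test 54 days ago vs limit 90 → met
6. condition 'performs microblading' holds; sanitation inspection 41 days ago vs limit 45 → met
7. ventilation assessment 265 days ago vs limit 365 → met
8. licensed cosmetologists 3 ≥ 2 → met
9. condition 'offers tanning services' holds; estheticians with active license 1 < 4 → not met
Not met: 1, 2, 4, 9

No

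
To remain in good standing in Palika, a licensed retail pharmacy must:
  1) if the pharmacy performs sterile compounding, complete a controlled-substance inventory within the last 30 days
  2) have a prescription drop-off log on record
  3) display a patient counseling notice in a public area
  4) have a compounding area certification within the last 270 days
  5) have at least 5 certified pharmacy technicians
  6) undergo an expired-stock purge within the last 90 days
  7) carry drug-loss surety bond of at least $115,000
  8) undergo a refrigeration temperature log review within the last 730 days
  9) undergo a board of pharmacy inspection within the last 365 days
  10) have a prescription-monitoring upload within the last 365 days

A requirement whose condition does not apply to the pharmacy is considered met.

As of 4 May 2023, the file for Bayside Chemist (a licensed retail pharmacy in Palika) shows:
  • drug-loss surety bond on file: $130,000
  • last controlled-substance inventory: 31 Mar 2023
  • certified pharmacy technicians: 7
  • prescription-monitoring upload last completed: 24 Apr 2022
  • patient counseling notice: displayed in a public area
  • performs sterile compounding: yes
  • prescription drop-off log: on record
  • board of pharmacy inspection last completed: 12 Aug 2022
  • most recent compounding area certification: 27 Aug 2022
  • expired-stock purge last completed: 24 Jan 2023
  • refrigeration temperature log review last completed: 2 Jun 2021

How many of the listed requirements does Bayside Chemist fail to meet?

3

1. condition 'performs sterile compounding' holds; controlled-substance inventory 34 days ago vs limit 30 → not met
2. prescription drop-off log present → met
3. patient counseling notice present → met
4. compounding area certification 250 days ago vs limit 270 → met
5. certified pharmacy technicians 7 ≥ 5 → met
6. expired-stock purge 100 days ago vs limit 90 → not met
7. drug-loss surety bond $130,000 ≥ $115,000 → met
8. refrigeration temperature log review 701 days ago vs limit 730 → met
9. board of pharmacy inspection 265 days ago vs limit 365 → met
10. prescription-monitoring upload 375 days ago vs limit 365 → not met
Not met: 3 of 10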